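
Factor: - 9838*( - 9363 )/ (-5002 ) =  - 46056597/2501 = -  3^1 * 41^(- 1 )*61^(-1 ) * 3121^1 * 4919^1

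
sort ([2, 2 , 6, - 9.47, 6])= [ - 9.47, 2, 2, 6, 6] 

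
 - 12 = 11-23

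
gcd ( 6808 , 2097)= 1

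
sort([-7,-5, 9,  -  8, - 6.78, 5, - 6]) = [-8  ,-7, - 6.78, - 6,-5,5, 9]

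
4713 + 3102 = 7815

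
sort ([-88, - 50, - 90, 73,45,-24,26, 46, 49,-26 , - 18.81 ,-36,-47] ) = [ - 90,  -  88,-50,  -  47, - 36, - 26,-24, - 18.81,  26,45,46,49,73 ]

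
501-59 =442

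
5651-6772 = -1121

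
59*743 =43837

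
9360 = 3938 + 5422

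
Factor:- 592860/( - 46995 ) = 2^2*13^(- 1 ) * 41^1 = 164/13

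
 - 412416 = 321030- 733446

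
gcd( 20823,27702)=3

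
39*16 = 624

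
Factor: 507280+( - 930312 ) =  - 2^3*52879^1 = - 423032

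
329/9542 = 329/9542 = 0.03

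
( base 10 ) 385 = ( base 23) GH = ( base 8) 601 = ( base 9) 467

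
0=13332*0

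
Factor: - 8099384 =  - 2^3  *  1012423^1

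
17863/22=811 + 21/22 = 811.95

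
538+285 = 823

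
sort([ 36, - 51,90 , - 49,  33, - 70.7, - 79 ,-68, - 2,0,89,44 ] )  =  [-79 ,-70.7, - 68, - 51,  -  49, - 2, 0,33,36,44,89,90 ]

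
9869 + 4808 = 14677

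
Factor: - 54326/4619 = -2^1*23^1*31^( - 1 )*149^( - 1) * 1181^1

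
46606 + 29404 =76010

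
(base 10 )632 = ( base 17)233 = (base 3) 212102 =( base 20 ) 1bc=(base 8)1170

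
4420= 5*884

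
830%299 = 232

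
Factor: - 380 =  - 2^2*5^1*19^1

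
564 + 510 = 1074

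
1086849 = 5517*197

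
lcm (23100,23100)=23100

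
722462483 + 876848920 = 1599311403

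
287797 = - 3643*( - 79 )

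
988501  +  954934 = 1943435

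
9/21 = 3/7 = 0.43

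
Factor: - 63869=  - 13^1  *  17^3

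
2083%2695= 2083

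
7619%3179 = 1261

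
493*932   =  459476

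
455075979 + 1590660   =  456666639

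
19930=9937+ 9993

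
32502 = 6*5417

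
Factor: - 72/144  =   - 1/2 =-2^( - 1)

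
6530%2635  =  1260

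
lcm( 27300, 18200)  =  54600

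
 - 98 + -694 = - 792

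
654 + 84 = 738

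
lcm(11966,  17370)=538470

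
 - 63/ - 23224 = 63/23224 = 0.00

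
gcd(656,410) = 82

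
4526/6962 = 2263/3481 = 0.65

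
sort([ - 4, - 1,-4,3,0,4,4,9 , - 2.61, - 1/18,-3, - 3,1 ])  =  [ - 4, - 4, - 3, - 3, - 2.61, - 1, - 1/18,0,1, 3,4,4,9 ]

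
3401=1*3401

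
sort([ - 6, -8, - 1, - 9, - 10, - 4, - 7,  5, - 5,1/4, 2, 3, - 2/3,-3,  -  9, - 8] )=[ - 10, - 9 , - 9, - 8, - 8, - 7, - 6,-5, - 4,-3, - 1,-2/3, 1/4, 2, 3,5]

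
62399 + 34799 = 97198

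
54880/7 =7840 = 7840.00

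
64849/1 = 64849 = 64849.00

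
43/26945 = 43/26945 = 0.00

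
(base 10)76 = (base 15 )51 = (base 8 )114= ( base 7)136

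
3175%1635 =1540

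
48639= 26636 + 22003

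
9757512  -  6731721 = 3025791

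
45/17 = 2 + 11/17 = 2.65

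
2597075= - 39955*( -65) 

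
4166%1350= 116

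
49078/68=24539/34 = 721.74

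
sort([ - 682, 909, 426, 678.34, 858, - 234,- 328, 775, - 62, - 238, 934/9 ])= [ - 682, -328, - 238,- 234, - 62,934/9, 426, 678.34  ,  775, 858,909 ] 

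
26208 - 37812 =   -  11604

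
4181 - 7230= - 3049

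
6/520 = 3/260 = 0.01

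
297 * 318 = 94446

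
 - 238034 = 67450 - 305484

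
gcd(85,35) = 5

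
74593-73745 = 848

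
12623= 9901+2722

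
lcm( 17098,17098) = 17098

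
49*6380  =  312620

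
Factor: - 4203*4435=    - 3^2*5^1*467^1*887^1 = - 18640305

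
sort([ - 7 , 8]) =[ - 7, 8 ] 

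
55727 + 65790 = 121517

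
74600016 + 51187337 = 125787353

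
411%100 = 11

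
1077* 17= 18309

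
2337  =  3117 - 780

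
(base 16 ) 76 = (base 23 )53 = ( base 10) 118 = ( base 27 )4A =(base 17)6G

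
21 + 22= 43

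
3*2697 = 8091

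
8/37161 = 8/37161 = 0.00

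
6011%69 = 8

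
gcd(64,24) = 8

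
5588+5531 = 11119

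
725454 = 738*983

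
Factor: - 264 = -2^3*3^1*11^1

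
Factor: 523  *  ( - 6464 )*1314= - 2^7*3^2 *73^1 *101^1*523^1 = -4442203008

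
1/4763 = 1/4763 = 0.00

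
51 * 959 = 48909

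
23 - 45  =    -  22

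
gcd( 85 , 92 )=1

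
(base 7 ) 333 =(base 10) 171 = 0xAB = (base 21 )83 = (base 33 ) 56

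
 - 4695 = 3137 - 7832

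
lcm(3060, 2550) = 15300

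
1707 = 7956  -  6249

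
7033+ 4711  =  11744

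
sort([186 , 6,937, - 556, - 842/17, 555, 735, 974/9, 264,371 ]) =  [ - 556, - 842/17,  6, 974/9 , 186 , 264,371, 555, 735, 937 ]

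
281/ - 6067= -1 + 5786/6067  =  - 0.05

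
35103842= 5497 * 6386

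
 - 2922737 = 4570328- 7493065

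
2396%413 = 331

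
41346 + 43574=84920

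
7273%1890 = 1603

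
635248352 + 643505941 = 1278754293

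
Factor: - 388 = -2^2* 97^1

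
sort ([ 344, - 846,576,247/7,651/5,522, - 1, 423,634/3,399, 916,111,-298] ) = [ - 846, - 298, - 1, 247/7,111, 651/5,634/3, 344,399,  423, 522,576,916] 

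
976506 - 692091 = 284415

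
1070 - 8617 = - 7547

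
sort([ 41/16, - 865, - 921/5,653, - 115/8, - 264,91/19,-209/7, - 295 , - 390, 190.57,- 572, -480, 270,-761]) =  [ - 865,-761, -572,-480, - 390, -295, - 264, - 921/5, - 209/7,  -  115/8,41/16,91/19, 190.57, 270,  653] 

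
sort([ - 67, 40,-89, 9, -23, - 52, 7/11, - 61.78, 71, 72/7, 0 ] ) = [  -  89,-67, - 61.78,-52, - 23, 0,7/11 , 9  ,  72/7, 40,71 ]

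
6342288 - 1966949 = 4375339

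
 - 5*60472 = -302360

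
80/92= 20/23 = 0.87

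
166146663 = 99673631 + 66473032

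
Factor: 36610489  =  36610489^1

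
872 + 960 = 1832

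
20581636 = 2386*8626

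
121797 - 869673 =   -  747876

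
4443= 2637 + 1806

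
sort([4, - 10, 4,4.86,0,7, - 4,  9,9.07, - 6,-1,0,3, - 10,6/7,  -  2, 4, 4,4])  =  [ - 10,  -  10 ,  -  6,  -  4,-2, -1, 0,0,6/7,3,4 , 4, 4, 4,4,4.86,7, 9,9.07]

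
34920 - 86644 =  - 51724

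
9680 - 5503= 4177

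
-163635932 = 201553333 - 365189265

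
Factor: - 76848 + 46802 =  - 30046 = - 2^1*83^1 * 181^1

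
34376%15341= 3694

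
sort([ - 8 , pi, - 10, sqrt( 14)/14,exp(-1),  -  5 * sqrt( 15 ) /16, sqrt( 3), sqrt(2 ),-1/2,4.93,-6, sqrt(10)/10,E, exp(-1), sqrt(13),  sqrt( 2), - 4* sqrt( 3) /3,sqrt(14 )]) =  [-10, - 8, - 6,-4*sqrt(3)/3,- 5*sqrt( 15)/16, - 1/2, sqrt( 14)/14, sqrt( 10)/10, exp( - 1 ), exp( - 1) , sqrt(2), sqrt ( 2 ),  sqrt(3), E, pi , sqrt(13) , sqrt( 14),4.93]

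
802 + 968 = 1770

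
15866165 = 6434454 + 9431711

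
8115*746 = 6053790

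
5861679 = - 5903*( - 993)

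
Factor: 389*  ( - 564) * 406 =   -  2^3 * 3^1*7^1 * 29^1*47^1* 389^1 = - 89074776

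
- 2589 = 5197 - 7786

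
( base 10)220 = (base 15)ea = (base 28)7O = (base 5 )1340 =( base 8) 334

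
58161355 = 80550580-22389225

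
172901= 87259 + 85642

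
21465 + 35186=56651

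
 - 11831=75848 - 87679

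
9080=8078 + 1002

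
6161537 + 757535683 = 763697220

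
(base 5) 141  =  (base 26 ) 1k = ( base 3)1201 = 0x2E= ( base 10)46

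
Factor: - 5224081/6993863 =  - 23^ ( - 1) *173^1*30197^1*304081^(-1 ) 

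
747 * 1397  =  1043559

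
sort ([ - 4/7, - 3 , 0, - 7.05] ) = [-7.05, - 3, - 4/7, 0 ] 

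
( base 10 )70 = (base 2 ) 1000110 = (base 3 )2121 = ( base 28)2e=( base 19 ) 3d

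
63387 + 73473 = 136860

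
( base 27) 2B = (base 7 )122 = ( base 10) 65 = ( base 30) 25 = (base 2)1000001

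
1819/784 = 2 + 251/784 = 2.32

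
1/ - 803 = -1 + 802/803 = - 0.00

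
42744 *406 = 17354064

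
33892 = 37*916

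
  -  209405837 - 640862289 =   -  850268126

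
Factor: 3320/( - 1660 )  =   - 2 = - 2^1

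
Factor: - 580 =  - 2^2*5^1*29^1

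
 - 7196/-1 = 7196/1 = 7196.00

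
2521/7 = 2521/7 = 360.14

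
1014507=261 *3887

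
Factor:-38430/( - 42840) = 61/68 = 2^(-2)*17^(  -  1)*61^1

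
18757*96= 1800672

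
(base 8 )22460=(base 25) f5k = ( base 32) 99G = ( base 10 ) 9520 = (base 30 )AHA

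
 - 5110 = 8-5118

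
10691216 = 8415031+2276185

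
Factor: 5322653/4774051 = 7^1*199^1*3821^1*4774051^( - 1 ) 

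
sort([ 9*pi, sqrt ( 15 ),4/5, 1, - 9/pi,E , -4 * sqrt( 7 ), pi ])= [- 4 *sqrt(7), - 9/pi,4/5, 1, E,  pi, sqrt( 15), 9*pi] 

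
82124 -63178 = 18946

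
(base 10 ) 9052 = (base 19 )1618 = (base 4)2031130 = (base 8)21534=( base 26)DA4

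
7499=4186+3313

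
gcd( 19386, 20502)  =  18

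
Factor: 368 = 2^4  *23^1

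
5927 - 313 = 5614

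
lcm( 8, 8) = 8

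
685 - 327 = 358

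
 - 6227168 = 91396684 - 97623852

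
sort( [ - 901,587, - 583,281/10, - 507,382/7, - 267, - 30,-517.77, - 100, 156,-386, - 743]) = [ - 901, - 743, - 583, - 517.77,- 507, -386, - 267, - 100, - 30,281/10, 382/7,156,587 ]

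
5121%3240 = 1881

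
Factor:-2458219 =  - 421^1*5839^1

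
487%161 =4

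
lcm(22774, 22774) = 22774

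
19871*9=178839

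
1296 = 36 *36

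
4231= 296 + 3935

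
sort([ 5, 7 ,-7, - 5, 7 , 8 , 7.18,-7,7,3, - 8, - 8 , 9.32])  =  [ - 8 ,-8,-7 , - 7,-5 , 3, 5,  7, 7,7 , 7.18,8,  9.32]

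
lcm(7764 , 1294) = 7764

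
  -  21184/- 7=21184/7 =3026.29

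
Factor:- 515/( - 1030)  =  1/2  =  2^(-1 ) 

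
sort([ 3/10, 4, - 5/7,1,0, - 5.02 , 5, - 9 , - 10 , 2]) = [ - 10, - 9, - 5.02, -5/7, 0, 3/10, 1, 2,4, 5]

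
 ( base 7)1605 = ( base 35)IC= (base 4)22002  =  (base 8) 1202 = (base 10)642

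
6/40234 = 3/20117 = 0.00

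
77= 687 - 610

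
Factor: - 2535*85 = - 215475 = - 3^1*5^2*13^2* 17^1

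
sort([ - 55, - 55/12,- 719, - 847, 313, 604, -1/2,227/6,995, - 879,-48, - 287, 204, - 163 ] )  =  [ - 879,  -  847,- 719, - 287, - 163, - 55 , - 48, - 55/12 ,-1/2,227/6,  204, 313, 604, 995]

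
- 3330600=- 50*66612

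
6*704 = 4224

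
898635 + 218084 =1116719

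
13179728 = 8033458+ 5146270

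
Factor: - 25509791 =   -  25509791^1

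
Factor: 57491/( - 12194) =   -  2^( - 1 )*13^( - 1 )*  43^1*67^( - 1 ) * 191^1 = - 8213/1742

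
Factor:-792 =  - 2^3*3^2 * 11^1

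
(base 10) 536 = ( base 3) 201212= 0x218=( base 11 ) 448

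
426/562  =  213/281=0.76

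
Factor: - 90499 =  - 90499^1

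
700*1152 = 806400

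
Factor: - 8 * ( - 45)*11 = 2^3 * 3^2 * 5^1*11^1 = 3960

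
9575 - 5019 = 4556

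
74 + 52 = 126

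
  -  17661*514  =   -9077754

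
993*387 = 384291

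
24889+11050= 35939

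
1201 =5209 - 4008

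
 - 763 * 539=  - 411257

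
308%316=308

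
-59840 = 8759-68599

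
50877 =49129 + 1748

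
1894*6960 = 13182240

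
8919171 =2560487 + 6358684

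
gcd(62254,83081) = 1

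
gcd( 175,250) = 25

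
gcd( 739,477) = 1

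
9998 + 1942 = 11940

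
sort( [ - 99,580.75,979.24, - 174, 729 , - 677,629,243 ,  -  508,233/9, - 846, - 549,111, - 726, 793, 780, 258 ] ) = [ - 846, - 726, - 677, - 549, - 508, - 174, - 99,233/9, 111,243  ,  258, 580.75,  629,729,780, 793,979.24]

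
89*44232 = 3936648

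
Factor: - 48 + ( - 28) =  - 2^2 * 19^1 = - 76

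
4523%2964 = 1559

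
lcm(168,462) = 1848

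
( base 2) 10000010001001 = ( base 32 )849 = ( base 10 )8329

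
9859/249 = 39 + 148/249 = 39.59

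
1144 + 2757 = 3901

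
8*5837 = 46696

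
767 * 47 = 36049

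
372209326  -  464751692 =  - 92542366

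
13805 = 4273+9532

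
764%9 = 8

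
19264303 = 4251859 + 15012444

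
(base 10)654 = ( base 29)MG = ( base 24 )136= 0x28e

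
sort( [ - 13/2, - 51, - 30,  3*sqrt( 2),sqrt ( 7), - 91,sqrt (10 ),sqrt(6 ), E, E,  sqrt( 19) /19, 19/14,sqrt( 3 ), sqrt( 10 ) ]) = [ - 91 , - 51,-30, - 13/2, sqrt( 19)/19, 19/14, sqrt (3 ), sqrt ( 6), sqrt (7 ), E, E,  sqrt( 10 ), sqrt( 10 ),  3*sqrt( 2) ]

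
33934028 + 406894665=440828693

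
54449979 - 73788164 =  - 19338185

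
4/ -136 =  - 1/34 = - 0.03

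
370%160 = 50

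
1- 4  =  - 3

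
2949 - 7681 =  - 4732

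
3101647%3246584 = 3101647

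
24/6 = 4 = 4.00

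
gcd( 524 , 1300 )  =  4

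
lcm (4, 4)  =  4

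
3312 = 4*828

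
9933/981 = 10+41/327= 10.13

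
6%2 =0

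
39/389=39/389 = 0.10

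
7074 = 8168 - 1094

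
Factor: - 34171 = - 34171^1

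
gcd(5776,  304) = 304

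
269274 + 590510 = 859784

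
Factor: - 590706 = -2^1*3^3*10939^1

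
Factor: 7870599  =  3^2*11^1*107^1*743^1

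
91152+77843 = 168995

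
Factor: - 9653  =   - 7^2*197^1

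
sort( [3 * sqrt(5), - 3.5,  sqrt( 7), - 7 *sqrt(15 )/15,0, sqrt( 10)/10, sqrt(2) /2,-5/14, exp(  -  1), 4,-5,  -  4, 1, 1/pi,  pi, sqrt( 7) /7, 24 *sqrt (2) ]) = [- 5,-4,-3.5 ,- 7 * sqrt( 15)/15, - 5/14, 0,sqrt(10)/10, 1/pi,exp ( - 1 ),  sqrt(7)/7, sqrt( 2)/2,1, sqrt( 7),pi,  4,3  *sqrt( 5 ),24*sqrt( 2)]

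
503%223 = 57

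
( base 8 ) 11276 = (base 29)5kd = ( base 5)123143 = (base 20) bji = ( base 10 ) 4798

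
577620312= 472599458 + 105020854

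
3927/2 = 3927/2 = 1963.50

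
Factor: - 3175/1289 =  - 5^2 *127^1*1289^ ( - 1 ) 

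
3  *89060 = 267180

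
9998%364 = 170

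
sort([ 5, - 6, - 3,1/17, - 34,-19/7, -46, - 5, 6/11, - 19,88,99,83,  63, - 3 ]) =[ - 46, - 34,-19,  -  6, - 5 , - 3, - 3,  -  19/7, 1/17, 6/11, 5, 63,83, 88, 99 ] 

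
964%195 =184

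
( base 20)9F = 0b11000011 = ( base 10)195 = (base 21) 96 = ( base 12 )143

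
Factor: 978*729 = 712962 = 2^1*3^7*163^1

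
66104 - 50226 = 15878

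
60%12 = 0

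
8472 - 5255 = 3217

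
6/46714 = 3/23357 = 0.00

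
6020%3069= 2951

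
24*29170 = 700080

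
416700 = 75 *5556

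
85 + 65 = 150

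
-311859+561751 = 249892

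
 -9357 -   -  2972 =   -  6385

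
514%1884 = 514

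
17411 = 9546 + 7865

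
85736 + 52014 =137750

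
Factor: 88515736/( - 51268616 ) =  - 11064467/6408577 = - 7^( - 1 )*17^1*449^( - 1)*2039^( - 1 )*650851^1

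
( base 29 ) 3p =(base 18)64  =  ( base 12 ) 94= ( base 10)112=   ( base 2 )1110000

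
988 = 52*19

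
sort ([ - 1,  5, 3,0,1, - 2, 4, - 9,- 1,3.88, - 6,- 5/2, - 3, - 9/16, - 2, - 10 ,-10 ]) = [ - 10, - 10,-9, - 6,-3,-5/2  , - 2, - 2,  -  1,- 1, - 9/16, 0,1, 3,3.88, 4 , 5 ] 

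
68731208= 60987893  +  7743315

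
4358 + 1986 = 6344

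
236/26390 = 118/13195 = 0.01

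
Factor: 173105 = 5^1*89^1 * 389^1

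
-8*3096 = - 24768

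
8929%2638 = 1015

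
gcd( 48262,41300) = 118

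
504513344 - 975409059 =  - 470895715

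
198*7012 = 1388376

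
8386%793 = 456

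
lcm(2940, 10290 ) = 20580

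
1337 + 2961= 4298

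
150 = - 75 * (-2 ) 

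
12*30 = 360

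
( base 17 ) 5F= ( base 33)31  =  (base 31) 37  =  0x64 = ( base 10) 100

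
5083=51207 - 46124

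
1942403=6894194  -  4951791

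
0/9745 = 0= 0.00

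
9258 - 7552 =1706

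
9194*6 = 55164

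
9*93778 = 844002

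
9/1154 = 9/1154  =  0.01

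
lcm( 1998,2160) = 79920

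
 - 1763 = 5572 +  - 7335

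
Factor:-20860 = - 2^2*5^1 * 7^1*149^1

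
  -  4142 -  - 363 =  - 3779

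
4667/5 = 4667/5 = 933.40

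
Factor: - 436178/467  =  - 2^1*467^1 = -934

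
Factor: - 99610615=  -5^1*13^1* 1532471^1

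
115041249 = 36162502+78878747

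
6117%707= 461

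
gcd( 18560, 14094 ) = 58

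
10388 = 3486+6902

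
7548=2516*3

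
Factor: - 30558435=  -  3^1*5^1*17^1*293^1*409^1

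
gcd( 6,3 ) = 3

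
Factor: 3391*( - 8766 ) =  - 29725506=- 2^1*3^2*487^1*3391^1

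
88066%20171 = 7382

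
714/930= 119/155  =  0.77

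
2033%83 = 41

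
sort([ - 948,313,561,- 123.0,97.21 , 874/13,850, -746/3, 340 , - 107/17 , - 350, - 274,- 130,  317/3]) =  [ - 948,-350,- 274, - 746/3, - 130,  -  123.0, - 107/17 , 874/13,  97.21, 317/3,313, 340,561,  850]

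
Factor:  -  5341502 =- 2^1*17^1*157103^1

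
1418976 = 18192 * 78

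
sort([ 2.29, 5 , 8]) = [ 2.29,5 , 8]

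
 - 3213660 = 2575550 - 5789210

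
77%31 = 15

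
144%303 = 144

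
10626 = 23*462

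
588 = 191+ 397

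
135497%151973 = 135497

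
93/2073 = 31/691 = 0.04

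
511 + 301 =812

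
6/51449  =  6/51449 = 0.00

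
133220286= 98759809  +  34460477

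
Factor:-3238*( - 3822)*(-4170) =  - 2^3*3^2*5^1*7^2*13^1*139^1*1619^1  =  - 51606402120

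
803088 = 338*2376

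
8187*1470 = 12034890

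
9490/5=1898 = 1898.00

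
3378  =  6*563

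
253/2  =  126 + 1/2 = 126.50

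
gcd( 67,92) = 1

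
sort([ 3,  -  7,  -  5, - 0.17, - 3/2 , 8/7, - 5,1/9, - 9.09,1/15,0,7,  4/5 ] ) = [ - 9.09,-7,-5 ,-5,-3/2, - 0.17,0, 1/15, 1/9,4/5,  8/7,3, 7 ] 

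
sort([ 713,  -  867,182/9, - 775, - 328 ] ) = [ - 867, - 775, - 328, 182/9, 713]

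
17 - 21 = - 4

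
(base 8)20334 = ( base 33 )7NU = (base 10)8412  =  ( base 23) fkh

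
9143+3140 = 12283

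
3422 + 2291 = 5713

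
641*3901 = 2500541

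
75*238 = 17850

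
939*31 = 29109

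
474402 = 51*9302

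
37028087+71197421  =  108225508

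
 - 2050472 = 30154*( - 68 ) 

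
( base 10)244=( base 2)11110100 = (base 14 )136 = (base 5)1434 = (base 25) 9j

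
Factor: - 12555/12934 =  - 2^( - 1 )*3^4*5^1*29^(-1)*31^1*223^( -1)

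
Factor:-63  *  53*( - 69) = 230391=3^3*7^1*23^1*53^1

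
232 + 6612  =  6844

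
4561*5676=25888236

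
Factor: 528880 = 2^4*5^1*11^1 * 601^1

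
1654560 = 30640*54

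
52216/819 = 63+619/819= 63.76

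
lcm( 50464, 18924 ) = 151392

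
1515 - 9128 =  - 7613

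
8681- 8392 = 289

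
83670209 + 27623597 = 111293806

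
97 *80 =7760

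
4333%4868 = 4333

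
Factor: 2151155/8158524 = 2^(  -  2)*3^(  -  1)*5^1*11^( - 1)*19^( - 1)*103^1*3253^ ( - 1)*4177^1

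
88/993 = 88/993 = 0.09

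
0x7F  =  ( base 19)6d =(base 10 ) 127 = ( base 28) 4f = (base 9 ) 151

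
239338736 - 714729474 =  -475390738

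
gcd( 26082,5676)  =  6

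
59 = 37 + 22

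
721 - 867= - 146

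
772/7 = 772/7 = 110.29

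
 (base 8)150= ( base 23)4C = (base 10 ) 104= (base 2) 1101000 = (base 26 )40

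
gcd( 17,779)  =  1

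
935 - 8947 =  - 8012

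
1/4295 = 1/4295 = 0.00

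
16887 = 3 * 5629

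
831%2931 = 831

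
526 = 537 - 11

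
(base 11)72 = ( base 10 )79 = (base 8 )117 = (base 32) 2f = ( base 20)3j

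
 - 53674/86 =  -26837/43 = - 624.12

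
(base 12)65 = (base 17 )49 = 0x4D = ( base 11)70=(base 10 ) 77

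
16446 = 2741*6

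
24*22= 528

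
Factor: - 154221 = -3^1*51407^1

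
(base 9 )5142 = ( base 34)38O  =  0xEB4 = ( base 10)3764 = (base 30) 45E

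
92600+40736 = 133336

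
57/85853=57/85853 = 0.00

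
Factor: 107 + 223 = 2^1*3^1*5^1 * 11^1 = 330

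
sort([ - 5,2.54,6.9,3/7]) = [ - 5,3/7  ,  2.54,  6.9 ] 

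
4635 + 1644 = 6279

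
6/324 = 1/54 = 0.02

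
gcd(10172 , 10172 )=10172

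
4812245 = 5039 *955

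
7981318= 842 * 9479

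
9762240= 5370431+4391809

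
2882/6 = 480+1/3 = 480.33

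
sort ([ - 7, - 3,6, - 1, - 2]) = [ - 7, - 3 , - 2, - 1, 6]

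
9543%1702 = 1033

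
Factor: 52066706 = 2^1  *  103^1*197^1*1283^1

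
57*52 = 2964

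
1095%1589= 1095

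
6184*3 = 18552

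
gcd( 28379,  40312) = 1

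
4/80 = 1/20= 0.05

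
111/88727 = 111/88727 = 0.00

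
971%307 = 50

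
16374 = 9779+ 6595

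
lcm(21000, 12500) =525000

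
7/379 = 7/379   =  0.02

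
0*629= 0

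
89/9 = 9 + 8/9  =  9.89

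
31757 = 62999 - 31242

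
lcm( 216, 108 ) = 216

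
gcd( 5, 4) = 1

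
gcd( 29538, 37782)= 18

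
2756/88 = 31+7/22 = 31.32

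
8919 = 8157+762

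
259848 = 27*9624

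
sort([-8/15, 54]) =[- 8/15,54]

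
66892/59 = 1133 + 45/59 = 1133.76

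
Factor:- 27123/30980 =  - 2^(-2)*3^1*5^( - 1 )*1549^( - 1 )*9041^1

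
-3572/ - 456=7 + 5/6 = 7.83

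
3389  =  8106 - 4717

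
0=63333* 0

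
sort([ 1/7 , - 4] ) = [ - 4, 1/7]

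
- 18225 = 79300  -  97525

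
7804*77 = 600908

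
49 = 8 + 41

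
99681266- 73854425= 25826841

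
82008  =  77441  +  4567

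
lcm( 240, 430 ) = 10320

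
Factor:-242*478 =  - 115676 = -2^2*11^2*239^1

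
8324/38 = 219 + 1/19 = 219.05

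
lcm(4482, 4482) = 4482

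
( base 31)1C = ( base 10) 43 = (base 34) 19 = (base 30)1D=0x2B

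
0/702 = 0 = 0.00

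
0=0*2128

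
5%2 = 1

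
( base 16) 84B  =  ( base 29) 2F6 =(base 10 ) 2123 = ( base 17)75F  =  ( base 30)2an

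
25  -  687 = - 662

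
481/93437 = 481/93437 = 0.01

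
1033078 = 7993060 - 6959982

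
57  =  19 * 3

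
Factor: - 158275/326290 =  - 65/134 = -2^( - 1 )*5^1*13^1*67^( - 1)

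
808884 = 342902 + 465982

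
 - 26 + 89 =63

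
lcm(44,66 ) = 132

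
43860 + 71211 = 115071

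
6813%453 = 18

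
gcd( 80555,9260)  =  5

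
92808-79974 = 12834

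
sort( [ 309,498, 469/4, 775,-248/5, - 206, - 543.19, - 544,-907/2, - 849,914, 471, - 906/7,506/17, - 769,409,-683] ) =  [ - 849, - 769, - 683 ,- 544, - 543.19, - 907/2, - 206, - 906/7,- 248/5,506/17,469/4,309,409,471,498,775, 914 ] 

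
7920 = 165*48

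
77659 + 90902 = 168561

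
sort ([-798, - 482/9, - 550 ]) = [ -798, - 550, - 482/9]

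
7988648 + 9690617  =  17679265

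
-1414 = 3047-4461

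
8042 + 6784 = 14826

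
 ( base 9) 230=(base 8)275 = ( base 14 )d7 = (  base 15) C9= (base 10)189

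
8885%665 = 240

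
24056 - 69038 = -44982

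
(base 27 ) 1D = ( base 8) 50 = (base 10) 40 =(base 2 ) 101000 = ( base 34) 16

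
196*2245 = 440020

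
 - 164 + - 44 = - 208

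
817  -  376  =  441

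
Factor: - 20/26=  - 2^1 *5^1*13^( - 1)  =  - 10/13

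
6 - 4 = 2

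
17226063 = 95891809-78665746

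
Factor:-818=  - 2^1*409^1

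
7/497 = 1/71 = 0.01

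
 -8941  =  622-9563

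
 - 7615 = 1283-8898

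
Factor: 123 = 3^1 * 41^1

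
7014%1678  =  302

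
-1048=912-1960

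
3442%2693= 749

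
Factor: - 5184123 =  - 3^1*7^1*43^1*5741^1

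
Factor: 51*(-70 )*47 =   -  2^1 *3^1*5^1  *  7^1*17^1*47^1 = -167790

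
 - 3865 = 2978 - 6843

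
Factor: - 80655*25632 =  - 2^5*3^3 * 5^1*19^1*89^1 * 283^1 = - 2067348960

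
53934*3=161802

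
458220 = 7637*60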